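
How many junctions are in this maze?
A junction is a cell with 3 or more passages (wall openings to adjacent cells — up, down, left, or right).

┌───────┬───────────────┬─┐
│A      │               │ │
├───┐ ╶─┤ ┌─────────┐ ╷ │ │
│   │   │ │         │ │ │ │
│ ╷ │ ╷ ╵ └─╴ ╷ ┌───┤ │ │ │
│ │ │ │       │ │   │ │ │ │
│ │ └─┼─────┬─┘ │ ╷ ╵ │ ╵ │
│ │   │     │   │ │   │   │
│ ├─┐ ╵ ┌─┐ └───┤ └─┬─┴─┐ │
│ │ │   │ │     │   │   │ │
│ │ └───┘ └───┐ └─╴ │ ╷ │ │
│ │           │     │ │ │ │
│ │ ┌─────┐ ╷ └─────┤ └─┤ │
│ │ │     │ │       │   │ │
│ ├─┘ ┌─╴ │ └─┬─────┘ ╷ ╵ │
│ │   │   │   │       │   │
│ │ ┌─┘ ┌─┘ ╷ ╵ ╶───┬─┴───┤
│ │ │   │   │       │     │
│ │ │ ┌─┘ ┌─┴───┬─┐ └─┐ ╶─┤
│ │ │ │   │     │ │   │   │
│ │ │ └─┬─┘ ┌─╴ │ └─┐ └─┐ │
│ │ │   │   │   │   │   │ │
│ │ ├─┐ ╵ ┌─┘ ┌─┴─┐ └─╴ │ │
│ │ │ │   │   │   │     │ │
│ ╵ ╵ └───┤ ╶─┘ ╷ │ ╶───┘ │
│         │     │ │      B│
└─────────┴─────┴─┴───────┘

Checking each cell for number of passages:

Junctions found (3+ passages):
  (0, 2): 3 passages
  (0, 10): 3 passages
  (1, 2): 3 passages
  (1, 6): 3 passages
  (1, 7): 3 passages
  (2, 4): 3 passages
  (3, 12): 3 passages
  (5, 1): 3 passages
  (5, 4): 3 passages
  (5, 5): 3 passages
  (6, 10): 3 passages
  (7, 5): 3 passages
  (8, 7): 3 passages
  (8, 11): 3 passages
  (11, 9): 3 passages
  (12, 1): 3 passages
  (12, 2): 3 passages
Total junctions: 17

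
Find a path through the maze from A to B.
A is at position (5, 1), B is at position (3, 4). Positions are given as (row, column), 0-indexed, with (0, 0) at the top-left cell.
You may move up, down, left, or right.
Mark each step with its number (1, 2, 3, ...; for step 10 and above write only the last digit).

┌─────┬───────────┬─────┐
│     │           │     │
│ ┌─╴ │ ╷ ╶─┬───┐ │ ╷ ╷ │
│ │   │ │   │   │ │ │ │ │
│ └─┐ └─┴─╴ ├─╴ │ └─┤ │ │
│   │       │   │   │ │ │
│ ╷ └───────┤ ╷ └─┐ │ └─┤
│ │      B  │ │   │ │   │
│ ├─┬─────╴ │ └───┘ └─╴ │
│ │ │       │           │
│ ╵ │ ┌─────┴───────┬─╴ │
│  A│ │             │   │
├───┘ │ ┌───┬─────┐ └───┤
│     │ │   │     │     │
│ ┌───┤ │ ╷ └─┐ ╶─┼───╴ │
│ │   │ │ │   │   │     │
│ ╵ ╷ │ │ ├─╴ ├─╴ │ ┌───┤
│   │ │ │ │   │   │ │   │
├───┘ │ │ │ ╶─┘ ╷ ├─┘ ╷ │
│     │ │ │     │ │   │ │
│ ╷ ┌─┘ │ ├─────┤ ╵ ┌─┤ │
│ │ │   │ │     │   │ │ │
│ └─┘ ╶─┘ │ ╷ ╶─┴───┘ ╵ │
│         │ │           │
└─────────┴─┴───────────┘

Finding the shortest path from (5, 1) to (3, 4):
Path length: 9 steps
Directions: left → up → up → up → right → down → right → right → right

Solution:

┌─────┬───────────┬─────┐
│     │           │     │
│ ┌─╴ │ ╷ ╶─┬───┐ │ ╷ ╷ │
│ │   │ │   │   │ │ │ │ │
│ └─┐ └─┴─╴ ├─╴ │ └─┤ │ │
│4 5│       │   │   │ │ │
│ ╷ └───────┤ ╷ └─┐ │ └─┤
│3│6 7 8 B  │ │   │ │   │
│ ├─┬─────╴ │ └───┘ └─╴ │
│2│ │       │           │
│ ╵ │ ┌─────┴───────┬─╴ │
│1 A│ │             │   │
├───┘ │ ┌───┬─────┐ └───┤
│     │ │   │     │     │
│ ┌───┤ │ ╷ └─┐ ╶─┼───╴ │
│ │   │ │ │   │   │     │
│ ╵ ╷ │ │ ├─╴ ├─╴ │ ┌───┤
│   │ │ │ │   │   │ │   │
├───┘ │ │ │ ╶─┘ ╷ ├─┘ ╷ │
│     │ │ │     │ │   │ │
│ ╷ ┌─┘ │ ├─────┤ ╵ ┌─┤ │
│ │ │   │ │     │   │ │ │
│ └─┘ ╶─┘ │ ╷ ╶─┴───┘ ╵ │
│         │ │           │
└─────────┴─┴───────────┘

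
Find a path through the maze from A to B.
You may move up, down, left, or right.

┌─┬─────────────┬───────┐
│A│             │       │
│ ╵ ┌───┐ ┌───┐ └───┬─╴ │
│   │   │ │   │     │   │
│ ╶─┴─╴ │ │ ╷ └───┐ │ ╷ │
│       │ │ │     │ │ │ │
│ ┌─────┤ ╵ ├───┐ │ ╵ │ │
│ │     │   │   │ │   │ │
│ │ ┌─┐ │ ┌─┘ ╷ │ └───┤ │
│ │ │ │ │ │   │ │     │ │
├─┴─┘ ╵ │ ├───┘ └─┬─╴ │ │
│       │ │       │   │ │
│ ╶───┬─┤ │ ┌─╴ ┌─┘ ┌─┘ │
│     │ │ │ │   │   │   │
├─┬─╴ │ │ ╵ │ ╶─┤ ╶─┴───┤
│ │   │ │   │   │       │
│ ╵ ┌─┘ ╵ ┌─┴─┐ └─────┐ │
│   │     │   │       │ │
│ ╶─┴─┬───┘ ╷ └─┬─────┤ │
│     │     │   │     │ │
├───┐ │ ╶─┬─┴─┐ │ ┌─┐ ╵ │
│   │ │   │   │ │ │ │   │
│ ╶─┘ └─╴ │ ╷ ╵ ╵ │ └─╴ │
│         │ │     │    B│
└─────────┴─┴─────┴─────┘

Finding the shortest path through the maze:
Path length: 32 steps
Directions: down → right → up → right → right → right → down → down → down → right → up → up → right → down → right → right → down → down → right → right → down → left → down → left → down → right → right → right → down → down → down → down

Solution:

┌─┬─────────────┬───────┐
│A│↱ → → ↓      │       │
│ ╵ ┌───┐ ┌───┐ └───┬─╴ │
│↳ ↑│   │↓│↱ ↓│     │   │
│ ╶─┴─╴ │ │ ╷ └───┐ │ ╷ │
│       │↓│↑│↳ → ↓│ │ │ │
│ ┌─────┤ ╵ ├───┐ │ ╵ │ │
│ │     │↳ ↑│   │↓│   │ │
│ │ ┌─┐ │ ┌─┘ ╷ │ └───┤ │
│ │ │ │ │ │   │ │↳ → ↓│ │
├─┴─┘ ╵ │ ├───┘ └─┬─╴ │ │
│       │ │       │↓ ↲│ │
│ ╶───┬─┤ │ ┌─╴ ┌─┘ ┌─┘ │
│     │ │ │ │   │↓ ↲│   │
├─┬─╴ │ │ ╵ │ ╶─┤ ╶─┴───┤
│ │   │ │   │   │↳ → → ↓│
│ ╵ ┌─┘ ╵ ┌─┴─┐ └─────┐ │
│   │     │   │       │↓│
│ ╶─┴─┬───┘ ╷ └─┬─────┤ │
│     │     │   │     │↓│
├───┐ │ ╶─┬─┴─┐ │ ┌─┐ ╵ │
│   │ │   │   │ │ │ │  ↓│
│ ╶─┘ └─╴ │ ╷ ╵ ╵ │ └─╴ │
│         │ │     │    B│
└─────────┴─┴─────┴─────┘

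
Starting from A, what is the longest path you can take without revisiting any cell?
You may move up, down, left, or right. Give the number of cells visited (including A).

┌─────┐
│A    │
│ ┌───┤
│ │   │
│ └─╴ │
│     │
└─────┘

Finding longest simple path using DFS:
Start: (0, 0)
Longest path visits 7 cells
Path: A → down → down → right → right → up → left

Solution:

┌─────┐
│A    │
│ ┌───┤
│↓│B ↰│
│ └─╴ │
│↳ → ↑│
└─────┘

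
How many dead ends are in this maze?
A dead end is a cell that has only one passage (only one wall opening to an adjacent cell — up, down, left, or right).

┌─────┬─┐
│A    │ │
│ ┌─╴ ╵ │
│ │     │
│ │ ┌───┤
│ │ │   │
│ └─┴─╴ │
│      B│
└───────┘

Checking each cell for number of passages:

Dead ends found at positions:
  (0, 3)
  (2, 1)
  (2, 2)
Total dead ends: 3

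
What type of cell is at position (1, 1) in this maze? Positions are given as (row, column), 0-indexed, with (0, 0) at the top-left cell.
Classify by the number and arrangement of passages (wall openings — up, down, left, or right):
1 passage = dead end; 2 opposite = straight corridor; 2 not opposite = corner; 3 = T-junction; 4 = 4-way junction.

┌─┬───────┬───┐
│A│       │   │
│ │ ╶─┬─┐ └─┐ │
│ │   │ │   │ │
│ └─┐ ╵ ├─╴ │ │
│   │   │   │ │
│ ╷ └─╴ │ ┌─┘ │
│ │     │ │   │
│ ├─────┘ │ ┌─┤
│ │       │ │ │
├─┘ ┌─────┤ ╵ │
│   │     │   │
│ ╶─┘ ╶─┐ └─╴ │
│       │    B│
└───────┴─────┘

Checking cell at (1, 1):
Number of passages: 2
Cell type: corner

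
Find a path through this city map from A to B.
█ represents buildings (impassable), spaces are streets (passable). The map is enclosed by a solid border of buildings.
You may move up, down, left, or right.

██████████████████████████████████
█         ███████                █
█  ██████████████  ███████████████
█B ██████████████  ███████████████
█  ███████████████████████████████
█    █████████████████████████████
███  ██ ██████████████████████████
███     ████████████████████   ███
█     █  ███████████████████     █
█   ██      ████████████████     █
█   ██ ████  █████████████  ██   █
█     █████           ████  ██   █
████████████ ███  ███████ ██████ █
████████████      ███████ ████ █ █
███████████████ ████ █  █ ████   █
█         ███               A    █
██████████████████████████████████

Finding the shortest path from A to B:
Movement: cardinal only
Path length: 39 steps
Directions: left → left → left → left → left → left → left → left → left → left → left → left → left → up → up → left → left → left → up → up → up → left → up → left → left → left → up → left → up → left → left → left → up → up → left → left → up → up → left

Solution:

██████████████████████████████████
█         ███████                █
█  ██████████████  ███████████████
█B↰██████████████  ███████████████
█ ↑███████████████████████████████
█ ↑←↰█████████████████████████████
███ ↑██ ██████████████████████████
███ ↑←←↰████████████████████   ███
█     █↑↰███████████████████     █
█   ██  ↑←←↰████████████████     █
█   ██ ████↑↰█████████████  ██   █
█     █████ ↑         ████  ██   █
████████████↑███  ███████ ██████ █
████████████↑←←↰  ███████ ████ █ █
███████████████↑████ █  █ ████   █
█         ███  ↑←←←←←←←←←←←←A    █
██████████████████████████████████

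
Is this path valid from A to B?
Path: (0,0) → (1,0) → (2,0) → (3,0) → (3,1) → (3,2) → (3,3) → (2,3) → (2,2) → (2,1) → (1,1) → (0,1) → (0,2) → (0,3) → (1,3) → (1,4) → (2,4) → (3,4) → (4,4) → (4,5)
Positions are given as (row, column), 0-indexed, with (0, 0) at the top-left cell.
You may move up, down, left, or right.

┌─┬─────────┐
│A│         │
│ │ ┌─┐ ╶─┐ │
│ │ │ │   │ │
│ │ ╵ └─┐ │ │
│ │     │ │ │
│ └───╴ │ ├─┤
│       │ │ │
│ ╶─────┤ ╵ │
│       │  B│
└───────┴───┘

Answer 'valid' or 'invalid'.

Checking path validity:
Result: All consecutive moves are passable.

valid

Correct solution:

┌─┬─────────┐
│A│↱ → ↓    │
│ │ ┌─┐ ╶─┐ │
│↓│↑│ │↳ ↓│ │
│ │ ╵ └─┐ │ │
│↓│↑ ← ↰│↓│ │
│ └───╴ │ ├─┤
│↳ → → ↑│↓│ │
│ ╶─────┤ ╵ │
│       │↳ B│
└───────┴───┘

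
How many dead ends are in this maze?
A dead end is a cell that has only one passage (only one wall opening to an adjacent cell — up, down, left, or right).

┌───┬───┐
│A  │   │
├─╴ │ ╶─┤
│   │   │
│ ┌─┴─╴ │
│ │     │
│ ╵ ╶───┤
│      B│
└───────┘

Checking each cell for number of passages:

Dead ends found at positions:
  (0, 0)
  (0, 3)
  (3, 3)
Total dead ends: 3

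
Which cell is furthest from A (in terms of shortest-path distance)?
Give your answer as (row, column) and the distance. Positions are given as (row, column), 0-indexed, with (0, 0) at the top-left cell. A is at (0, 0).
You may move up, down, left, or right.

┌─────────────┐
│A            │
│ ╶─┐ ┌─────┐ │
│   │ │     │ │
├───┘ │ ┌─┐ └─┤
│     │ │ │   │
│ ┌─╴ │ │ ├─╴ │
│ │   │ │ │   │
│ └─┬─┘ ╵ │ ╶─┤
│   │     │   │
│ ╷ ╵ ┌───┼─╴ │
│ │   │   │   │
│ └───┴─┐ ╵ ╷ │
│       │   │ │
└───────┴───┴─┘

Computing BFS distances from A to all cells:
Furthest cell: (5, 3)
Distance: 30 steps

Path from A to the furthest cell:

┌─────────────┐
│A → ↓        │
│ ╶─┐ ┌─────┐ │
│   │↓│↱ → ↓│ │
├───┘ │ ┌─┐ └─┤
│↓ ← ↲│↑│ │↳ ↓│
│ ┌─╴ │ │ ├─╴ │
│↓│   │↑│ │↓ ↲│
│ └─┬─┘ ╵ │ ╶─┤
│↳ ↓│↱ ↑  │↳ ↓│
│ ╷ ╵ ┌───┼─╴ │
│ │↳ ↑│B ↰│↓ ↲│
│ └───┴─┐ ╵ ╷ │
│       │↑ ↲│ │
└───────┴───┴─┘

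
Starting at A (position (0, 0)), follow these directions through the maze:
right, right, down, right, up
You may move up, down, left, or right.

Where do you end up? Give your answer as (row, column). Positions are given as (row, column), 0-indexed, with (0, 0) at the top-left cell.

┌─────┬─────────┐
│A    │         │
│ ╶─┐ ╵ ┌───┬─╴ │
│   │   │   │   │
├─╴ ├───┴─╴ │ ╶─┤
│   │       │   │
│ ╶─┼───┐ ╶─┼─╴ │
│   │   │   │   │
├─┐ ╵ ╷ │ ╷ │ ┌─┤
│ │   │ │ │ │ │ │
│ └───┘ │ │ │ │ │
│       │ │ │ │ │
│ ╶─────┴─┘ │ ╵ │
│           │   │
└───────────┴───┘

Following directions step by step:
Start: (0, 0)
  right: (0, 0) → (0, 1)
  right: (0, 1) → (0, 2)
  down: (0, 2) → (1, 2)
  right: (1, 2) → (1, 3)
  up: (1, 3) → (0, 3)
Final position: (0, 3)

Path taken:

┌─────┬─────────┐
│A → ↓│B        │
│ ╶─┐ ╵ ┌───┬─╴ │
│   │↳ ↑│   │   │
├─╴ ├───┴─╴ │ ╶─┤
│   │       │   │
│ ╶─┼───┐ ╶─┼─╴ │
│   │   │   │   │
├─┐ ╵ ╷ │ ╷ │ ┌─┤
│ │   │ │ │ │ │ │
│ └───┘ │ │ │ │ │
│       │ │ │ │ │
│ ╶─────┴─┘ │ ╵ │
│           │   │
└───────────┴───┘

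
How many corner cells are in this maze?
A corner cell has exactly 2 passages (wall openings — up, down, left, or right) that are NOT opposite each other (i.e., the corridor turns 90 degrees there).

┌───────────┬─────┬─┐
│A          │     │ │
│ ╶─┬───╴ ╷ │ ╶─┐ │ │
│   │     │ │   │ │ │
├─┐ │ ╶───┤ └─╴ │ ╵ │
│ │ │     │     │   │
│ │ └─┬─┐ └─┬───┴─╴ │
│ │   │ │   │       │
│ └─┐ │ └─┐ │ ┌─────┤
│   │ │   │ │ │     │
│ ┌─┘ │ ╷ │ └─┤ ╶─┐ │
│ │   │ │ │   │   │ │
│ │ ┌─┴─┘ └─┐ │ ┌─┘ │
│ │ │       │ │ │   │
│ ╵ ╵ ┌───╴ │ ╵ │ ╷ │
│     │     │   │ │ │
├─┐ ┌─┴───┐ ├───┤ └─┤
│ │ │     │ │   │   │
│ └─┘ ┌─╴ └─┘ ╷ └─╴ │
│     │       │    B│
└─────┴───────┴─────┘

Counting corner cells (2 non-opposite passages):
Total corners: 46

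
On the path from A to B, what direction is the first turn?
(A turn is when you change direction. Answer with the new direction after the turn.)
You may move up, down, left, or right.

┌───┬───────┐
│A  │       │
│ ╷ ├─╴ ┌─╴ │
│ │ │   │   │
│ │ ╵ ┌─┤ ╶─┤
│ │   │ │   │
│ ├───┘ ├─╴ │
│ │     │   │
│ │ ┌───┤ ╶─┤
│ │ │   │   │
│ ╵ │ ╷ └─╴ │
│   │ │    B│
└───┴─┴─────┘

Directions: right, down, down, right, up, right, up, right, right, down, left, down, right, down, left, down, right, down
First turn direction: down

Solution:

┌───┬───────┐
│A ↓│  ↱ → ↓│
│ ╷ ├─╴ ┌─╴ │
│ │↓│↱ ↑│↓ ↲│
│ │ ╵ ┌─┤ ╶─┤
│ │↳ ↑│ │↳ ↓│
│ ├───┘ ├─╴ │
│ │     │↓ ↲│
│ │ ┌───┤ ╶─┤
│ │ │   │↳ ↓│
│ ╵ │ ╷ └─╴ │
│   │ │    B│
└───┴─┴─────┘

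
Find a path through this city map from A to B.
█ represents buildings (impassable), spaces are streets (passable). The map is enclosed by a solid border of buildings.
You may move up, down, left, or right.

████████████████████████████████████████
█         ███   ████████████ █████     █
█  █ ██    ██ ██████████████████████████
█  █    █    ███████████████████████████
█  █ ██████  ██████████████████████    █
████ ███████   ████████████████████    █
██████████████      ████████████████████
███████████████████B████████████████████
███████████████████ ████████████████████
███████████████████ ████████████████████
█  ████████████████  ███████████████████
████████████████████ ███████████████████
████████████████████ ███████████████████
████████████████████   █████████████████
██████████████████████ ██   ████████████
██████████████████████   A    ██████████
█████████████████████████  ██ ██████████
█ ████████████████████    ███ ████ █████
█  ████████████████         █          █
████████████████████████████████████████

Finding the shortest path from A to B:
Movement: cardinal only
Path length: 14 steps
Directions: left → left → left → up → up → left → left → up → up → up → left → up → up → up

Solution:

████████████████████████████████████████
█         ███   ████████████ █████     █
█  █ ██    ██ ██████████████████████████
█  █    █    ███████████████████████████
█  █ ██████  ██████████████████████    █
████ ███████   ████████████████████    █
██████████████      ████████████████████
███████████████████B████████████████████
███████████████████↑████████████████████
███████████████████↑████████████████████
█  ████████████████↑↰███████████████████
████████████████████↑███████████████████
████████████████████↑███████████████████
████████████████████↑←↰█████████████████
██████████████████████↑██   ████████████
██████████████████████↑←←A    ██████████
█████████████████████████  ██ ██████████
█ ████████████████████    ███ ████ █████
█  ████████████████         █          █
████████████████████████████████████████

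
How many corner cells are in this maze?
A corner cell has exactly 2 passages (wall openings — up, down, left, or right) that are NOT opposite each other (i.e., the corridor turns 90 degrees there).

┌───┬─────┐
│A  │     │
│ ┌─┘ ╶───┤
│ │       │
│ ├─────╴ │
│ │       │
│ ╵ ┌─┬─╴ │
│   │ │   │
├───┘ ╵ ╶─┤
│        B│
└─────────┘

Counting corner cells (2 non-opposite passages):
Total corners: 8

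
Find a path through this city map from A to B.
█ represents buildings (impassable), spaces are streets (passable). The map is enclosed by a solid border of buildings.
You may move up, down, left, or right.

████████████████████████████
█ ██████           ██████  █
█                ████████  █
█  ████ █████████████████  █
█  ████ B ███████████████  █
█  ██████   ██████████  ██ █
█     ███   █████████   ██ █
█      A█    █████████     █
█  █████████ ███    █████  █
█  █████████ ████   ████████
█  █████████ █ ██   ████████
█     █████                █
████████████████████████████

Finding the shortest path from A to B:
Movement: cardinal only
Path length: 18 steps
Directions: left → left → up → left → left → left → up → up → up → up → right → right → right → right → right → down → down → right

Solution:

████████████████████████████
█ ██████           ██████  █
█ ↱→→→→↓         ████████  █
█ ↑████↓█████████████████  █
█ ↑████↳B ███████████████  █
█ ↑██████   ██████████  ██ █
█ ↑←←↰███   █████████   ██ █
█    ↑←A█    █████████     █
█  █████████ ███    █████  █
█  █████████ ████   ████████
█  █████████ █ ██   ████████
█     █████                █
████████████████████████████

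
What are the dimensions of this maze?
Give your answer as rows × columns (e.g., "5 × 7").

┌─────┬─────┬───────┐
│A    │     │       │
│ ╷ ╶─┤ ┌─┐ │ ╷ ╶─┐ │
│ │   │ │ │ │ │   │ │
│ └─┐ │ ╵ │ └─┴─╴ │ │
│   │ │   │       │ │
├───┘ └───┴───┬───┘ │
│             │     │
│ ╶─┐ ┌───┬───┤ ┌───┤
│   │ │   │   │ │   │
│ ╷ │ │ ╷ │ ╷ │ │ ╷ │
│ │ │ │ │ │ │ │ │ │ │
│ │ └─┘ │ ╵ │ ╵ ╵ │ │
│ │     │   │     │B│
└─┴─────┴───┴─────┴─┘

Counting the maze dimensions:
Rows (vertical): 7
Columns (horizontal): 10
Dimensions: 7 × 10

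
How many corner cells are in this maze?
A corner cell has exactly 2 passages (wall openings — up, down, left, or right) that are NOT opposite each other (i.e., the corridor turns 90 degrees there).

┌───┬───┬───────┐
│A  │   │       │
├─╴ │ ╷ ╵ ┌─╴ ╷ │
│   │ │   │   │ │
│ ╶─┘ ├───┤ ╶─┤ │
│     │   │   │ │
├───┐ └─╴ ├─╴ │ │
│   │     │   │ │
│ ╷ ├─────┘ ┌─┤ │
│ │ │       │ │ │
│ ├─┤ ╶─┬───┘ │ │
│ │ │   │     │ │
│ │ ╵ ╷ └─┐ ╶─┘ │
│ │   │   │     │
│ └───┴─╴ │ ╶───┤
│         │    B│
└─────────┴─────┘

Counting corner cells (2 non-opposite passages):
Total corners: 33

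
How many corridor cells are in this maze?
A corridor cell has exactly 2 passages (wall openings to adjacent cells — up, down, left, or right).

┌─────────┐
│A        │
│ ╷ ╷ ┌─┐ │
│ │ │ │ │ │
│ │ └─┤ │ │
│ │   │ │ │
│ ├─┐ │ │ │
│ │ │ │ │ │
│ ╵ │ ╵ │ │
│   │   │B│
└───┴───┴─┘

Counting cells with exactly 2 passages:
Total corridor cells: 19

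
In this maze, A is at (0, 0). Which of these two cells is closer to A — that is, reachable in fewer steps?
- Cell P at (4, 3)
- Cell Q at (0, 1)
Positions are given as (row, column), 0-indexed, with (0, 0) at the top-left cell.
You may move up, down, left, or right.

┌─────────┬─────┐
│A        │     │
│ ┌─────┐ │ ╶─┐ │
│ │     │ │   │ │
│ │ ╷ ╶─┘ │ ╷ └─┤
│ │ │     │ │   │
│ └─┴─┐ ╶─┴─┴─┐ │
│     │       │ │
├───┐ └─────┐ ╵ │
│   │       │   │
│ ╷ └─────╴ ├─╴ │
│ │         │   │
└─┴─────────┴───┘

Shortest path A → P at (4, 3): 7 steps
Shortest path A → Q at (0, 1): 1 steps

Q is closer (1 steps vs 7 steps).

Path to P:

┌─────────┬─────┐
│A        │     │
│ ┌─────┐ │ ╶─┐ │
│↓│     │ │   │ │
│ │ ╷ ╶─┘ │ ╷ └─┤
│↓│ │     │ │   │
│ └─┴─┐ ╶─┴─┴─┐ │
│↳ → ↓│       │ │
├───┐ └─────┐ ╵ │
│   │↳ P    │   │
│ ╷ └─────╴ ├─╴ │
│ │         │   │
└─┴─────────┴───┘

Path to Q:

┌─────────┬─────┐
│A Q      │     │
│ ┌─────┐ │ ╶─┐ │
│ │     │ │   │ │
│ │ ╷ ╶─┘ │ ╷ └─┤
│ │ │     │ │   │
│ └─┴─┐ ╶─┴─┴─┐ │
│     │       │ │
├───┐ └─────┐ ╵ │
│   │       │   │
│ ╷ └─────╴ ├─╴ │
│ │         │   │
└─┴─────────┴───┘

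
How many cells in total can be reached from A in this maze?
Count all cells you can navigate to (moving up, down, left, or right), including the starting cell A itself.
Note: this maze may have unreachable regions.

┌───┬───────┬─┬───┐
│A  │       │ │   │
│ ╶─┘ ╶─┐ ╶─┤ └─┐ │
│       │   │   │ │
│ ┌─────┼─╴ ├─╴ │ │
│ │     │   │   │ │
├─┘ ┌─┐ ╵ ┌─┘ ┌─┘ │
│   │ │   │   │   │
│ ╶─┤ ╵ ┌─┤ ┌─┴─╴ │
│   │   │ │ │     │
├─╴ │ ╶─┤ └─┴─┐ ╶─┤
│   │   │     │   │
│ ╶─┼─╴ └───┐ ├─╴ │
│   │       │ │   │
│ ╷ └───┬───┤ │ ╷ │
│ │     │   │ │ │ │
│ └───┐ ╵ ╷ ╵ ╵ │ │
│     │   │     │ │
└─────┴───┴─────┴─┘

Using BFS/flood-fill to find all reachable cells from A:
Maze size: 9 × 9 = 81 total cells
8 cell(s) are walled off and cannot be reached from A.
Reachable cells: 73

Reachable region (· marks reachable cells):

┌───┬───────┬─┬───┐
│A ·│· · · ·│ │· ·│
│ ╶─┘ ╶─┐ ╶─┤ └─┐ │
│· · · ·│· ·│   │·│
│ ┌─────┼─╴ ├─╴ │ │
│·│· · ·│· ·│   │·│
├─┘ ┌─┐ ╵ ┌─┘ ┌─┘ │
│· ·│·│· ·│   │· ·│
│ ╶─┤ ╵ ┌─┤ ┌─┴─╴ │
│· ·│· ·│·│ │· · ·│
├─╴ │ ╶─┤ └─┴─┐ ╶─┤
│· ·│· ·│· · ·│· ·│
│ ╶─┼─╴ └───┐ ├─╴ │
│· ·│· · · ·│·│· ·│
│ ╷ └───┬───┤ │ ╷ │
│·│· · ·│· ·│·│·│·│
│ └───┐ ╵ ╷ ╵ ╵ │ │
│· · ·│· ·│· · ·│·│
└─────┴───┴─────┴─┘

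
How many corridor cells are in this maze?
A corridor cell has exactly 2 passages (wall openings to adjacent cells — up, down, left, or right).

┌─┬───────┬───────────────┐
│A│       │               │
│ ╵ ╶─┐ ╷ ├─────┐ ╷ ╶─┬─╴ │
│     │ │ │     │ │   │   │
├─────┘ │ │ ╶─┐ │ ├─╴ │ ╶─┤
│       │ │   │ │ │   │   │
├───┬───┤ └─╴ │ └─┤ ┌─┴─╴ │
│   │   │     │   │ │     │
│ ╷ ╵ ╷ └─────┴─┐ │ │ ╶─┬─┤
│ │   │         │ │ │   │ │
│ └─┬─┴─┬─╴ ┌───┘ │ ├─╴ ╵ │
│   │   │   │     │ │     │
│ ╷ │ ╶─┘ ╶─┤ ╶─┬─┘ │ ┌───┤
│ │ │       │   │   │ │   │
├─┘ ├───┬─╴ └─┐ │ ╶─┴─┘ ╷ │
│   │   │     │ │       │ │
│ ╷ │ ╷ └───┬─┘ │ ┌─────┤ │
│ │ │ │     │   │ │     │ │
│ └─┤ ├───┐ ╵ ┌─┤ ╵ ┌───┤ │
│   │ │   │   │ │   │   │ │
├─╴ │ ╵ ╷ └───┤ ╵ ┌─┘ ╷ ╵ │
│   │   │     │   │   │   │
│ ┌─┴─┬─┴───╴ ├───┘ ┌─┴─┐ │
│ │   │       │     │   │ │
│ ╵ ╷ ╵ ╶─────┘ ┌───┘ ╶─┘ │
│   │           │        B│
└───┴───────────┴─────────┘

Counting cells with exactly 2 passages:
Total corridor cells: 137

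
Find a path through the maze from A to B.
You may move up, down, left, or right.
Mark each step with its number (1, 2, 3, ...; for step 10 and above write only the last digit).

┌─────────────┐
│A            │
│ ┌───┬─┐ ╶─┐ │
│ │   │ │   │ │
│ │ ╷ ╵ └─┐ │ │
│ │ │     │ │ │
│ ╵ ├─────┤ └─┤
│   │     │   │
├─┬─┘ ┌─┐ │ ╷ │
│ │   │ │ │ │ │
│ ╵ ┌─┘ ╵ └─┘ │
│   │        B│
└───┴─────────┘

Finding the shortest path through the maze:
Path length: 11 steps
Directions: right → right → right → right → down → right → down → down → right → down → down

Solution:

┌─────────────┐
│A 1 2 3 4    │
│ ┌───┬─┐ ╶─┐ │
│ │   │ │5 6│ │
│ │ ╷ ╵ └─┐ │ │
│ │ │     │7│ │
│ ╵ ├─────┤ └─┤
│   │     │8 9│
├─┬─┘ ┌─┐ │ ╷ │
│ │   │ │ │ │0│
│ ╵ ┌─┘ ╵ └─┘ │
│   │        B│
└───┴─────────┘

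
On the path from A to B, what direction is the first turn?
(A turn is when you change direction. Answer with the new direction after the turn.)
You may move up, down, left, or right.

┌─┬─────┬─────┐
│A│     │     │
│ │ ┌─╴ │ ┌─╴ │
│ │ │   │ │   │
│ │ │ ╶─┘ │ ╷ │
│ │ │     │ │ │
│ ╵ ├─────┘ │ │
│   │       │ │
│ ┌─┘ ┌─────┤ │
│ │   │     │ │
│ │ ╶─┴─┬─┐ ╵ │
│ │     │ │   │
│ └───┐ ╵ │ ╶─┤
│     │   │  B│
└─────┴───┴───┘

Directions: down, down, down, right, up, up, up, right, right, down, left, down, right, right, up, up, right, right, down, down, down, down, down, left, down, right
First turn direction: right

Solution:

┌─┬─────┬─────┐
│A│↱ → ↓│↱ → ↓│
│ │ ┌─╴ │ ┌─╴ │
│↓│↑│↓ ↲│↑│  ↓│
│ │ │ ╶─┘ │ ╷ │
│↓│↑│↳ → ↑│ │↓│
│ ╵ ├─────┘ │ │
│↳ ↑│       │↓│
│ ┌─┘ ┌─────┤ │
│ │   │     │↓│
│ │ ╶─┴─┬─┐ ╵ │
│ │     │ │↓ ↲│
│ └───┐ ╵ │ ╶─┤
│     │   │↳ B│
└─────┴───┴───┘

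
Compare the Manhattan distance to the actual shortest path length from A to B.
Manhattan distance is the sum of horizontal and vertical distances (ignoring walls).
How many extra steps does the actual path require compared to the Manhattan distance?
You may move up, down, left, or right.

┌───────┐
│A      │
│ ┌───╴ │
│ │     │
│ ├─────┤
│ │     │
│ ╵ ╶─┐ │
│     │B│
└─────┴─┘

Manhattan distance: |3 - 0| + |3 - 0| = 6
Actual path length: 8
Extra steps: 8 - 6 = 2

Solution:

┌───────┐
│A      │
│ ┌───╴ │
│↓│     │
│ ├─────┤
│↓│↱ → ↓│
│ ╵ ╶─┐ │
│↳ ↑  │B│
└─────┴─┘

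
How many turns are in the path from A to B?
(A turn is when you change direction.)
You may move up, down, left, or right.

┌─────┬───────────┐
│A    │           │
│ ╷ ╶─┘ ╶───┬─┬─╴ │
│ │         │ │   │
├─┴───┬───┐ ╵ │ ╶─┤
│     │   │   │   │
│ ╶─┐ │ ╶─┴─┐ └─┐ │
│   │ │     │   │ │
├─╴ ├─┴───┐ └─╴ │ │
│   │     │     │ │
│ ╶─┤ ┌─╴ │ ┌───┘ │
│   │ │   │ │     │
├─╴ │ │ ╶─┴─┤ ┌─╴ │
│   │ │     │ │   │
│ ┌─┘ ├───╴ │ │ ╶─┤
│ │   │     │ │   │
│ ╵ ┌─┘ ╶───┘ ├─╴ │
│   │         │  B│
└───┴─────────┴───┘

Directions: right, down, right, right, up, right, right, right, right, right, down, left, down, right, down, down, down, down, left, down, right, down
Number of turns: 13

Solution:

┌─────┬───────────┐
│A ↓  │↱ → → → → ↓│
│ ╷ ╶─┘ ╶───┬─┬─╴ │
│ │↳ → ↑    │ │↓ ↲│
├─┴───┬───┐ ╵ │ ╶─┤
│     │   │   │↳ ↓│
│ ╶─┐ │ ╶─┴─┐ └─┐ │
│   │ │     │   │↓│
├─╴ ├─┴───┐ └─╴ │ │
│   │     │     │↓│
│ ╶─┤ ┌─╴ │ ┌───┘ │
│   │ │   │ │    ↓│
├─╴ │ │ ╶─┴─┤ ┌─╴ │
│   │ │     │ │↓ ↲│
│ ┌─┘ ├───╴ │ │ ╶─┤
│ │   │     │ │↳ ↓│
│ ╵ ┌─┘ ╶───┘ ├─╴ │
│   │         │  B│
└───┴─────────┴───┘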